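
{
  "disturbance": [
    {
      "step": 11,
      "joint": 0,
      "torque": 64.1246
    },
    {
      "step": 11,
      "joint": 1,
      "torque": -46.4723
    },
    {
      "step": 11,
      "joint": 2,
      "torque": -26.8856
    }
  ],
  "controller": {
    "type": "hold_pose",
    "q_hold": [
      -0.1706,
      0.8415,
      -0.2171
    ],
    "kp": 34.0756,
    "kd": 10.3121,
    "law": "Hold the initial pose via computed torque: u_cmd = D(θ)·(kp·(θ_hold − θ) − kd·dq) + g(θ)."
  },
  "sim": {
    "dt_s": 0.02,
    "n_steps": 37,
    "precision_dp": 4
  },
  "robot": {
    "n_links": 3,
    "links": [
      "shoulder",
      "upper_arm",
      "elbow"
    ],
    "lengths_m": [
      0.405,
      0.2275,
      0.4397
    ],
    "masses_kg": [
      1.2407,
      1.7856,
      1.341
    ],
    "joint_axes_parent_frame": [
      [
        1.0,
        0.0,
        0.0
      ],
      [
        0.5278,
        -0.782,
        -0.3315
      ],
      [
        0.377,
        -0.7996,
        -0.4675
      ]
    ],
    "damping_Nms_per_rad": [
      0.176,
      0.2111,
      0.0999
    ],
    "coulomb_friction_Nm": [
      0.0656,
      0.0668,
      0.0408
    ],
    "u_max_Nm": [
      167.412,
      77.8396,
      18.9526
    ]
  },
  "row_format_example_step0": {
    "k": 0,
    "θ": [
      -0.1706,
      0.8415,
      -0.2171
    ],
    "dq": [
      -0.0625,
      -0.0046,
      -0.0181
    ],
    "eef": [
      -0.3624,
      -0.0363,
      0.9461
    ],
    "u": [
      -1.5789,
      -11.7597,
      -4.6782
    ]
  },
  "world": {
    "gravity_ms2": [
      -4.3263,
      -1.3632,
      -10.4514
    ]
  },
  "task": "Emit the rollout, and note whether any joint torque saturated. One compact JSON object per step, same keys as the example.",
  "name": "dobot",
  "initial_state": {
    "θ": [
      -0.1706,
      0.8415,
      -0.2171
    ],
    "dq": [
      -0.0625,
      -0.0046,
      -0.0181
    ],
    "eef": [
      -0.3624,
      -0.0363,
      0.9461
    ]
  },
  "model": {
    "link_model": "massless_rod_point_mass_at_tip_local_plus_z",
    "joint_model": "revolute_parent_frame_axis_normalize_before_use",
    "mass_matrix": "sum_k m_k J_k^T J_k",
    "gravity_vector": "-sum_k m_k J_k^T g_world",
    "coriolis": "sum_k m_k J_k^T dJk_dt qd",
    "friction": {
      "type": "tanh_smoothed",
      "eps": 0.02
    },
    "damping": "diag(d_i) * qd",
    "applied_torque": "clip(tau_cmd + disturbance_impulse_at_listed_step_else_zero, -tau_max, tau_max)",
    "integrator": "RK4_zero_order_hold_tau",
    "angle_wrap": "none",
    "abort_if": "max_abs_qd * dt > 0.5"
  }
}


{"k":1,"\u03b8":[-0.1717,0.8414,-0.2173],"dq":[-0.0489,-0.0064,-0.0086],"eef":[-0.3622,-0.0352,0.9462],"u":[-1.7524,-11.8048,-4.7008]}
{"k":2,"\u03b8":[-0.1726,0.8412,-0.2174],"dq":[-0.0375,-0.0054,-0.0054],"eef":[-0.3621,-0.0344,0.9463],"u":[-1.9081,-11.8449,-4.7195]}
{"k":3,"\u03b8":[-0.1732,0.8411,-0.2175],"dq":[-0.0279,-0.0042,-0.0036],"eef":[-0.3621,-0.0337,0.9464],"u":[-2.047,-11.8797,-4.7354]}
{"k":4,"\u03b8":[-0.1737,0.8411,-0.2176],"dq":[-0.0198,-0.0031,-0.0024],"eef":[-0.362,-0.0332,0.9464],"u":[-2.1698,-11.9097,-4.7489]}
{"k":5,"\u03b8":[-0.174,0.841,-0.2176],"dq":[-0.0132,-0.0021,-0.0015],"eef":[-0.362,-0.0329,0.9464],"u":[-2.2771,-11.9354,-4.7605]}
{"k":6,"\u03b8":[-0.1742,0.841,-0.2176],"dq":[-0.0079,-0.0013,-0.0009],"eef":[-0.3619,-0.0327,0.9465],"u":[-2.3697,-11.9575,-4.7704]}
{"k":7,"\u03b8":[-0.1744,0.8409,-0.2176],"dq":[-0.0036,-0.0006,-0.0004],"eef":[-0.3619,-0.0326,0.9465],"u":[-2.449,-11.9764,-4.7788]}
{"k":8,"\u03b8":[-0.1744,0.8409,-0.2176],"dq":[-0.0002,-0.0001,-0.0],"eef":[-0.3619,-0.0325,0.9465],"u":[-2.5164,-11.9925,-4.786]}
{"k":9,"\u03b8":[-0.1744,0.8409,-0.2176],"dq":[0.0024,0.0004,0.0003],"eef":[-0.3619,-0.0326,0.9465],"u":[-2.5738,-12.0061,-4.7922]}
{"k":10,"\u03b8":[-0.1743,0.841,-0.2176],"dq":[0.0044,0.0007,0.0005],"eef":[-0.3619,-0.0326,0.9465],"u":[-2.6225,-12.0177,-4.7974]}
{"k":11,"\u03b8":[-0.1742,0.841,-0.2176],"dq":[0.0058,0.001,0.0007],"eef":[-0.362,-0.0327,0.9465],"u":[61.4606,-58.4999,-18.9526]}
{"k":12,"\u03b8":[-0.1615,0.7723,-0.13],"dq":[1.3035,-6.8619,8.7303],"eef":[-0.3571,-0.0385,0.9525],"u":[-16.5651,-2.184,-1.6645]}
{"k":13,"\u03b8":[-0.1376,0.6551,0.0159],"dq":[1.0654,-4.8709,5.8837],"eef":[-0.3471,-0.0481,0.9615],"u":[-14.8312,-3.6846,-1.897]}
{"k":14,"\u03b8":[-0.1187,0.5733,0.1121],"dq":[0.8147,-3.3335,3.7806],"eef":[-0.3379,-0.0553,0.9673],"u":[-13.2613,-4.8721,-2.2299]}
{"k":15,"\u03b8":[-0.1047,0.5184,0.1722],"dq":[0.5911,-2.1785,2.2806],"eef":[-0.3302,-0.0607,0.9713],"u":[-11.8944,-5.8486,-2.5868]}
{"k":16,"\u03b8":[-0.0947,0.4836,0.2069],"dq":[0.4051,-1.3199,1.2253],"eef":[-0.3242,-0.0648,0.9742],"u":[-10.7195,-6.6719,-2.9316]}
{"k":17,"\u03b8":[-0.0881,0.4637,0.2238],"dq":[0.2556,-0.6853,0.4884],"eef":[-0.3198,-0.0678,0.9764],"u":[-9.7104,-7.3771,-3.2487]}
{"k":18,"\u03b8":[-0.0842,0.4548,0.2283],"dq":[0.1384,-0.224,-0.0131],"eef":[-0.3169,-0.0699,0.9779],"u":[-8.8401,-7.9876,-3.5353]}
{"k":19,"\u03b8":[-0.0823,0.4535,0.225],"dq":[0.0509,0.0812,-0.302],"eef":[-0.3152,-0.0713,0.9789],"u":[-8.0831,-8.5149,-3.802]}
{"k":20,"\u03b8":[-0.082,0.457,0.2175],"dq":[-0.0128,0.2715,-0.4477],"eef":[-0.3145,-0.072,0.9794],"u":[-7.4248,-8.9519,-4.0351]}
{"k":21,"\u03b8":[-0.0827,0.4638,0.2076],"dq":[-0.0606,0.4045,-0.534],"eef":[-0.3147,-0.0722,0.9795],"u":[-6.8647,-9.3349,-4.237]}
{"k":22,"\u03b8":[-0.0843,0.4728,0.1965],"dq":[-0.097,0.497,-0.5825],"eef":[-0.3156,-0.072,0.9791],"u":[-6.3711,-9.671,-4.4109]}
{"k":23,"\u03b8":[-0.0865,0.4833,0.1846],"dq":[-0.1243,0.5591,-0.6053],"eef":[-0.317,-0.0715,0.9785],"u":[-5.9343,-9.9659,-4.56]}
{"k":24,"\u03b8":[-0.0892,0.4949,0.1725],"dq":[-0.1442,0.5981,-0.6104],"eef":[-0.3188,-0.0707,0.9777],"u":[-5.5477,-10.2247,-4.6873]}
{"k":25,"\u03b8":[-0.0922,0.507,0.1604],"dq":[-0.1581,0.6197,-0.6037],"eef":[-0.3209,-0.0696,0.9766],"u":[-5.2057,-10.4517,-4.7953]}
{"k":26,"\u03b8":[-0.0954,0.5195,0.1485],"dq":[-0.1673,0.6283,-0.5895],"eef":[-0.3232,-0.0685,0.9754],"u":[-4.9035,-10.6505,-4.8864]}
{"k":27,"\u03b8":[-0.0988,0.532,0.1369],"dq":[-0.1726,0.6271,-0.5707],"eef":[-0.3257,-0.0672,0.9741],"u":[-4.6369,-10.8244,-4.9627]}
{"k":28,"\u03b8":[-0.1023,0.5445,0.1258],"dq":[-0.1749,0.6187,-0.5495],"eef":[-0.3282,-0.0658,0.9727],"u":[-4.4023,-10.9763,-5.0261]}
{"k":29,"\u03b8":[-0.1058,0.5567,0.1151],"dq":[-0.1746,0.6051,-0.5271],"eef":[-0.3307,-0.0644,0.9713],"u":[-4.1964,-11.1086,-5.0781]}
{"k":30,"\u03b8":[-0.1093,0.5686,0.1048],"dq":[-0.1724,0.5876,-0.5046],"eef":[-0.3333,-0.0629,0.9698],"u":[-4.0163,-11.2237,-5.1203]}
{"k":31,"\u03b8":[-0.1127,0.5801,0.095],"dq":[-0.1687,0.5676,-0.4825],"eef":[-0.3358,-0.0615,0.9683],"u":[-3.8591,-11.3236,-5.1541]}
{"k":32,"\u03b8":[-0.116,0.5912,0.0856],"dq":[-0.1637,0.5458,-0.4613],"eef":[-0.3382,-0.0601,0.9669],"u":[-3.7224,-11.41,-5.1804]}
{"k":33,"\u03b8":[-0.1192,0.6019,0.0766],"dq":[-0.1579,0.523,-0.4411],"eef":[-0.3405,-0.0586,0.9654],"u":[-3.6041,-11.4846,-5.2005]}
{"k":34,"\u03b8":[-0.1223,0.6121,0.068],"dq":[-0.1515,0.4997,-0.422],"eef":[-0.3428,-0.0573,0.9641],"u":[-3.502,-11.5489,-5.2151]}
{"k":35,"\u03b8":[-0.1252,0.6218,0.0598],"dq":[-0.1446,0.4762,-0.404],"eef":[-0.3449,-0.056,0.9627],"u":[-3.4144,-11.6041,-5.2251]}
{"k":36,"\u03b8":[-0.1281,0.6311,0.0519],"dq":[-0.1374,0.453,-0.3872],"eef":[-0.3469,-0.0547,0.9614],"u":[-3.3395,-11.6513,-5.2312]}
{"k":37,"\u03b8":[-0.1307,0.6399,0.0443],"dq":[-0.1301,0.4301,-0.3714],"eef":[-0.3487,-0.0535,0.9602]}
{"summary": "any joint saturated: yes"}


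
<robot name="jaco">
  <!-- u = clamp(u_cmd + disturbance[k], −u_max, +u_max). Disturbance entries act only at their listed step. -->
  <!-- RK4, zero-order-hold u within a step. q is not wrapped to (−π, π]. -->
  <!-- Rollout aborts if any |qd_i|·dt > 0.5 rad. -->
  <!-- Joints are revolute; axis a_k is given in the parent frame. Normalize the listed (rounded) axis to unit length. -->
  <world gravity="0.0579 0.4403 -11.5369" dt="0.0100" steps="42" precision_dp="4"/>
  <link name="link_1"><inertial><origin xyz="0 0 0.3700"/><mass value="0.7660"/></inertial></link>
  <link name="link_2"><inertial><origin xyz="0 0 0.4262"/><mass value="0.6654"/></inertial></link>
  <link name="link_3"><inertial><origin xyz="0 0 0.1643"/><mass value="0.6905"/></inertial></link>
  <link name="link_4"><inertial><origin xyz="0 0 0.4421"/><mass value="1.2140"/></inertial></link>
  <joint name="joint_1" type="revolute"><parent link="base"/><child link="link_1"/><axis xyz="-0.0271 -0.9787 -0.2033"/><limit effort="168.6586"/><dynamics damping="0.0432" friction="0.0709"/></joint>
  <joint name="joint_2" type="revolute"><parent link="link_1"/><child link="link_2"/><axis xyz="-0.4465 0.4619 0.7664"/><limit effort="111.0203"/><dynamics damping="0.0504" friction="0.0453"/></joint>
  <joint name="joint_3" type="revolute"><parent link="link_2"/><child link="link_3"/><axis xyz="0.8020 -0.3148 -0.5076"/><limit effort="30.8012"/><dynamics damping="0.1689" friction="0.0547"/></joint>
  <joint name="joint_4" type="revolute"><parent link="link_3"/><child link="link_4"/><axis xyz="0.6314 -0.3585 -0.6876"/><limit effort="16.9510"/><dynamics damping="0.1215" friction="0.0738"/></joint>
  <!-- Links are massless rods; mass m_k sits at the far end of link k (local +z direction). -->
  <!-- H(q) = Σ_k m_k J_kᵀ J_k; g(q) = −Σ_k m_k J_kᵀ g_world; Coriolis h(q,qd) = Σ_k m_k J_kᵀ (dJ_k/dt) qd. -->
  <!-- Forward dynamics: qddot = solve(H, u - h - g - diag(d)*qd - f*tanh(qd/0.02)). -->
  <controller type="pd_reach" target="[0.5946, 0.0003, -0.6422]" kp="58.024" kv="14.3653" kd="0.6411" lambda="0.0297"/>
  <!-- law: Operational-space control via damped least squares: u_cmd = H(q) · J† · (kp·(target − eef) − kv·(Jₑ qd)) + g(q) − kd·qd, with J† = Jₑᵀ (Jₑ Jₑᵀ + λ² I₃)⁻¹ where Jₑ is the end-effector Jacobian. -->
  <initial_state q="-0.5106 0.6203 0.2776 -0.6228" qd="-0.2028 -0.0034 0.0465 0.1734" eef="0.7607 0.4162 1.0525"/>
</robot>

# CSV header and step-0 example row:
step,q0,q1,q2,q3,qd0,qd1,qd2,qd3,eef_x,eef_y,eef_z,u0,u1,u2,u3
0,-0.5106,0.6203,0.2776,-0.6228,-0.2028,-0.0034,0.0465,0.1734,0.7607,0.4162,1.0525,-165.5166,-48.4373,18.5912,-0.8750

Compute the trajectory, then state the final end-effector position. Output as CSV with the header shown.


step,q0,q1,q2,q3,qd0,qd1,qd2,qd3,eef_x,eef_y,eef_z,u0,u1,u2,u3
1,-0.5223,0.5938,0.2822,-0.6820,-2.1749,-5.4436,0.2246,-11.1919,0.7634,0.4154,1.0478,-148.8597,-43.7206,16.6549,6.1298
2,-0.5539,0.5013,0.2261,-0.7702,-4.1299,-13.1055,-11.1715,-6.7404,0.7680,0.4137,1.0370,-115.4764,-34.2879,18.9348,1.0332
3,-0.6018,0.3573,0.1355,-0.8898,-5.5004,-15.8599,-7.5228,-16.3663,0.7733,0.4085,1.0173,-64.0460,-11.1885,7.0735,5.3195
4,-0.6607,0.1830,0.0347,-1.0284,-6.2428,-18.7501,-11.5602,-12.4710,0.7788,0.3988,0.9877,-20.1247,1.0748,3.4967,0.8207
5,-0.7243,0.0016,-0.0550,-1.1723,-6.5203,-17.6331,-6.6484,-16.0895,0.7850,0.3856,0.9507,-0.1682,7.4473,-3.2469,2.2790
6,-0.7901,-0.1743,-0.1211,-1.3215,-6.6526,-17.5016,-6.3157,-14.0704,0.7919,0.3706,0.9098,17.2622,7.7038,-4.3525,0.2235
7,-0.8570,-0.3463,-0.1768,-1.4586,-6.7402,-16.9239,-4.8259,-13.3950,0.8001,0.3559,0.8670,27.9693,6.2912,-5.1448,-0.5730
8,-0.9247,-0.5132,-0.2194,-1.5877,-6.7838,-16.4461,-3.7013,-12.4241,0.8091,0.3424,0.8237,37.4417,3.4303,-4.9328,-1.4082
9,-0.9925,-0.6756,-0.2516,-1.7067,-6.7568,-15.9750,-2.7611,-11.3007,0.8189,0.3309,0.7808,47.0593,-0.5663,-4.1247,-2.1980
10,-1.0594,-0.8330,-0.2756,-1.8130,-6.5997,-15.4263,-2.1145,-9.8387,0.8294,0.3219,0.7390,58.2668,-5.9019,-2.7617,-3.0384
11,-1.1240,-0.9845,-0.2954,-1.9025,-6.2504,-14.7644,-1.9842,-7.8472,0.8406,0.3158,0.6987,71.9233,-12.8410,-0.7733,-3.9963
12,-1.1842,-1.1298,-0.3169,-1.9700,-5.7190,-14.1603,-2.5179,-5.4234,0.8521,0.3123,0.6602,87.1278,-21.0204,1.7676,-4.9561
13,-1.2387,-1.2711,-0.3460,-2.0137,-5.1363,-14.0126,-3.5004,-3.1114,0.8635,0.3107,0.6236,100.5311,-29.0139,4.4022,-5.5643
14,-1.2878,-1.4144,-0.3854,-2.0368,-4.6196,-14.5791,-4.5666,-1.3498,0.8740,0.3100,0.5887,108.2075,-35.1993,6.5811,-5.6076
15,-1.3319,-1.5663,-0.4357,-2.0446,-4.1405,-15.7357,-5.6816,-0.0049,0.8829,0.3093,0.5555,107.0713,-38.3155,8.0431,-5.2758
16,-1.3711,-1.7314,-0.4971,-2.0404,-3.6416,-17.2151,-6.8549,1.0407,0.8895,0.3079,0.5242,94.4556,-36.8375,8.5238,-4.7130
17,-1.4050,-1.9111,-0.5708,-2.0268,-3.0637,-18.6715,-8.1282,1.8692,0.8934,0.3055,0.4951,71.1060,-30.1182,7.9357,-4.0733
18,-1.4328,-2.1036,-0.6563,-2.0071,-2.4386,-19.8262,-9.1823,2.1741,0.8942,0.3022,0.4687,42.9396,-20.0842,6.4021,-3.2415
19,-1.4542,-2.3052,-0.7508,-1.9871,-1.7979,-20.5375,-9.8516,1.8389,0.8917,0.2984,0.4450,17.3487,-10.1745,4.4358,-2.2278
20,-1.4692,-2.5120,-0.8506,-1.9730,-1.1607,-20.8873,-10.1717,0.9304,0.8862,0.2945,0.4239,-1.8748,-2.5082,2.5191,-1.1066
21,-1.4777,-2.7214,-0.9528,-1.9700,-0.5202,-21.0742,-10.3210,-0.3962,0.8784,0.2911,0.4051,-14.3453,2.6452,0.9546,0.0569
22,-1.4796,-2.9329,-1.0569,-1.9816,0.1552,-21.3010,-10.5196,-2.0161,0.8694,0.2887,0.3881,-20.8799,6.0484,-0.1079,1.2524
23,-1.4744,-3.1475,-1.1638,-2.0109,0.8998,-21.7163,-10.9023,-3.9537,0.8605,0.2875,0.3725,-21.7710,9.1260,-0.6965,2.6217
24,-1.4613,-3.3673,-1.2763,-2.0611,1.7266,-22.3061,-11.5843,-6.2036,0.8535,0.2874,0.3583,-14.1054,15.4761,-1.1350,4.2889
25,-1.4407,-3.5898,-1.3943,-2.1337,2.2125,-21.9065,-11.5418,-8.3147,0.8511,0.2885,0.3461,14.7311,34.9592,-3.2463,6.0933
26,-1.4239,-3.7819,-1.4901,-2.2142,0.6463,-15.5556,-6.2472,-7.2031,0.8559,0.2899,0.3364,50.4924,54.9041,-8.0688,5.8820
27,-1.4281,-3.8882,-1.5248,-2.2605,-1.5494,-5.5588,-0.6170,-1.7008,0.8637,0.2897,0.3261,48.4447,43.9737,-9.0569,2.4261
28,-1.4465,-3.9157,-1.5307,-2.2560,-2.1241,0.0468,-0.5759,2.5954,0.8696,0.2874,0.3121,46.0663,34.8356,-6.9086,-0.2789
29,-1.4673,-3.8990,-1.5437,-2.2171,-2.0424,3.3040,-1.9823,5.1818,0.8734,0.2840,0.2949,46.7950,29.7241,-4.4841,-1.5941
30,-1.4860,-3.8547,-1.5712,-2.1572,-1.6913,5.5465,-3.5195,6.8234,0.8759,0.2809,0.2756,45.9911,25.0071,-2.1163,-2.0798
31,-1.5007,-3.7910,-1.6130,-2.0833,-1.2270,7.1916,-4.8717,7.9979,0.8771,0.2787,0.2551,41.1546,18.9347,0.1895,-2.1380
32,-1.5109,-3.7132,-1.6659,-1.9992,-0.8071,8.3782,-5.7477,8.8849,0.8770,0.2778,0.2343,33.1092,11.8180,2.1467,-1.9513
33,-1.5176,-3.6259,-1.7246,-1.9079,-0.5303,9.0926,-6.0159,9.4204,0.8757,0.2786,0.2137,24.4344,4.9050,3.5087,-1.5338
34,-1.5223,-3.5341,-1.7837,-1.8135,-0.4058,9.2728,-5.7894,9.4831,0.8735,0.2809,0.1939,16.8562,-1.1224,4.3035,-0.8649
35,-1.5262,-3.4434,-1.8390,-1.7209,-0.4024,8.8898,-5.2646,9.0163,0.8707,0.2848,0.1752,10.9444,-6.2076,4.6864,0.0353
36,-1.5306,-3.3591,-1.8887,-1.6353,-0.4841,7.9607,-4.6118,8.0487,0.8675,0.2900,0.1576,6.8453,-10.3612,4.8102,1.1051
37,-1.5360,-3.2866,-1.9319,-1.5612,-0.6153,6.5541,-3.9774,6.7077,0.8644,0.2962,0.1409,4.6105,-13.4041,4.8225,2.2403
38,-1.5428,-3.2298,-1.9695,-1.5012,-0.7597,4.8026,-3.4955,5.2196,0.8612,0.3028,0.1250,4.1269,-15.0960,4.8713,3.2955
39,-1.5510,-3.1914,-2.0035,-1.4557,-0.8857,2.8896,-3.2587,3.8384,0.8581,0.3093,0.1092,5.0366,-15.3738,5.0592,4.1281
40,-1.5603,-3.1719,-2.0363,-1.4227,-0.9755,1.0023,-3.2768,2.7343,0.8551,0.3153,0.0933,6.8355,-14.4200,5.4015,4.6642
41,-1.5703,-3.1704,-2.0700,-1.3992,-1.0267,-0.7080,-3.4813,1.9516,0.8522,0.3204,0.0771,9.0689,-12.5405,5.8436,4.9164
42,-1.5807,-3.1846,-2.1062,-1.3822,-1.0491,-2.1290,-3.7669,1.4568,0.8495,0.3245,0.0604,,,,
# final eef position (m): 0.8495 0.3245 0.0604


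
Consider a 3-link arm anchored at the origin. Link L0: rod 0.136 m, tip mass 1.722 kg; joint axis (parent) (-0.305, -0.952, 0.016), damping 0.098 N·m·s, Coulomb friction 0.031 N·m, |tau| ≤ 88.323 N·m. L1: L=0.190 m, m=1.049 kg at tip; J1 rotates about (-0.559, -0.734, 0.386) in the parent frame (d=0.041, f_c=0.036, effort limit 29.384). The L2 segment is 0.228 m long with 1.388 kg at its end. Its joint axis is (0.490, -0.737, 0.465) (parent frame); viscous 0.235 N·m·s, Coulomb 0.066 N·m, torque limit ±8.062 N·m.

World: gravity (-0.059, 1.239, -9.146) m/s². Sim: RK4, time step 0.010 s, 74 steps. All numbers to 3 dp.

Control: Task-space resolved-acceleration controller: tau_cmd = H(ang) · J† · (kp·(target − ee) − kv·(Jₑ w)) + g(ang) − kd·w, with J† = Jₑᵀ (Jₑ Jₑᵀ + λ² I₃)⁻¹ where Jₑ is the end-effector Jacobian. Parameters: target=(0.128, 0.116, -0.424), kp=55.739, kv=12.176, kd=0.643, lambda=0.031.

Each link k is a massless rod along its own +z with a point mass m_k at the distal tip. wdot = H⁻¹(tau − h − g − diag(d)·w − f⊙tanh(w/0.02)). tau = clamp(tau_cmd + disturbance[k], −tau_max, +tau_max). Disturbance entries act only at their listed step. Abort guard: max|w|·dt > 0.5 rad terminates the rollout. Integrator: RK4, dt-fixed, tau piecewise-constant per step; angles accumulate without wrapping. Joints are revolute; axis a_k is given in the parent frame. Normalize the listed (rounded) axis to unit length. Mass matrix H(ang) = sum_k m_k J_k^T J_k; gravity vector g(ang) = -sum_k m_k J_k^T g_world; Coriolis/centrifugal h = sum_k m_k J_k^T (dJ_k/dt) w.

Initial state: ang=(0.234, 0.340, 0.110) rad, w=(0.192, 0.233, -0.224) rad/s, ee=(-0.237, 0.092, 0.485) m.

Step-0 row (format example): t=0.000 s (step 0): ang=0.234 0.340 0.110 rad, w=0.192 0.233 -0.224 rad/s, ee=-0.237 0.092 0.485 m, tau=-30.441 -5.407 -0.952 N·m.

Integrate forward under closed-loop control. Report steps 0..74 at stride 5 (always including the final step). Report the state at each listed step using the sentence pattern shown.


t=0.050 s (step 5): ang=-0.075 0.789 0.142 rad, w=-8.058 11.189 -1.336 rad/s, ee=-0.227 0.097 0.465 m, tau=-8.243 -5.067 0.587 N·m.
t=0.100 s (step 10): ang=-0.465 1.306 -0.003 rad, w=-7.538 9.547 -4.045 rad/s, ee=-0.198 0.088 0.434 m, tau=-1.492 -0.892 0.642 N·m.
t=0.150 s (step 15): ang=-0.829 1.753 -0.235 rad, w=-7.015 8.404 -5.056 rad/s, ee=-0.171 0.068 0.395 m, tau=0.851 -0.629 -0.098 N·m.
t=0.200 s (step 20): ang=-1.166 2.152 -0.497 rad, w=-6.484 7.627 -5.314 rad/s, ee=-0.150 0.043 0.349 m, tau=1.893 -1.393 -0.606 N·m.
t=0.250 s (step 25): ang=-1.478 2.521 -0.762 rad, w=-5.997 7.183 -5.260 rad/s, ee=-0.136 0.018 0.300 m, tau=2.166 -2.215 -0.857 N·m.
t=0.300 s (step 30): ang=-1.766 2.874 -1.021 rad, w=-5.512 6.997 -5.119 rad/s, ee=-0.128 -0.001 0.249 m, tau=1.941 -2.876 -0.983 N·m.
t=0.350 s (step 35): ang=-2.026 3.223 -1.274 rad, w=-4.842 6.953 -4.999 rad/s, ee=-0.128 -0.015 0.199 m, tau=1.447 -3.460 -1.088 N·m.
t=0.400 s (step 40): ang=-2.240 3.568 -1.520 rad, w=-3.554 6.768 -4.826 rad/s, ee=-0.135 -0.022 0.150 m, tau=1.400 -4.228 -1.260 N·m.
t=0.450 s (step 45): ang=-2.355 3.883 -1.747 rad, w=-0.682 5.600 -4.109 rad/s, ee=-0.146 -0.024 0.102 m, tau=3.609 -5.098 -1.655 N·m.
t=0.500 s (step 50): ang=-2.273 4.104 -1.918 rad, w=4.091 3.191 -2.618 rad/s, ee=-0.156 -0.024 0.050 m, tau=6.224 -4.849 -2.176 N·m.
t=0.550 s (step 55): ang=-1.959 4.214 -2.005 rad, w=8.123 1.404 -0.811 rad/s, ee=-0.158 -0.026 -0.013 m, tau=5.935 -4.899 -2.814 N·m.
t=0.600 s (step 60): ang=-1.506 4.258 -1.993 rad, w=9.490 0.404 1.298 rad/s, ee=-0.136 -0.038 -0.087 m, tau=3.171 -6.071 -4.016 N·m.
t=0.650 s (step 65): ang=-1.059 4.262 -1.890 rad, w=7.907 -0.079 2.494 rad/s, ee=-0.084 -0.061 -0.149 m, tau=-1.419 -6.354 -4.824 N·m.
t=0.700 s (step 70): ang=-0.781 4.290 -1.783 rad, w=2.508 1.704 1.448 rad/s, ee=-0.026 -0.089 -0.178 m, tau=-6.878 -3.899 -3.798 N·m.
t=0.740 s (step 74): ang=-0.802 4.417 -1.757 rad, w=-3.342 4.645 -0.094 rad/s, ee=0.008 -0.105 -0.191 m.


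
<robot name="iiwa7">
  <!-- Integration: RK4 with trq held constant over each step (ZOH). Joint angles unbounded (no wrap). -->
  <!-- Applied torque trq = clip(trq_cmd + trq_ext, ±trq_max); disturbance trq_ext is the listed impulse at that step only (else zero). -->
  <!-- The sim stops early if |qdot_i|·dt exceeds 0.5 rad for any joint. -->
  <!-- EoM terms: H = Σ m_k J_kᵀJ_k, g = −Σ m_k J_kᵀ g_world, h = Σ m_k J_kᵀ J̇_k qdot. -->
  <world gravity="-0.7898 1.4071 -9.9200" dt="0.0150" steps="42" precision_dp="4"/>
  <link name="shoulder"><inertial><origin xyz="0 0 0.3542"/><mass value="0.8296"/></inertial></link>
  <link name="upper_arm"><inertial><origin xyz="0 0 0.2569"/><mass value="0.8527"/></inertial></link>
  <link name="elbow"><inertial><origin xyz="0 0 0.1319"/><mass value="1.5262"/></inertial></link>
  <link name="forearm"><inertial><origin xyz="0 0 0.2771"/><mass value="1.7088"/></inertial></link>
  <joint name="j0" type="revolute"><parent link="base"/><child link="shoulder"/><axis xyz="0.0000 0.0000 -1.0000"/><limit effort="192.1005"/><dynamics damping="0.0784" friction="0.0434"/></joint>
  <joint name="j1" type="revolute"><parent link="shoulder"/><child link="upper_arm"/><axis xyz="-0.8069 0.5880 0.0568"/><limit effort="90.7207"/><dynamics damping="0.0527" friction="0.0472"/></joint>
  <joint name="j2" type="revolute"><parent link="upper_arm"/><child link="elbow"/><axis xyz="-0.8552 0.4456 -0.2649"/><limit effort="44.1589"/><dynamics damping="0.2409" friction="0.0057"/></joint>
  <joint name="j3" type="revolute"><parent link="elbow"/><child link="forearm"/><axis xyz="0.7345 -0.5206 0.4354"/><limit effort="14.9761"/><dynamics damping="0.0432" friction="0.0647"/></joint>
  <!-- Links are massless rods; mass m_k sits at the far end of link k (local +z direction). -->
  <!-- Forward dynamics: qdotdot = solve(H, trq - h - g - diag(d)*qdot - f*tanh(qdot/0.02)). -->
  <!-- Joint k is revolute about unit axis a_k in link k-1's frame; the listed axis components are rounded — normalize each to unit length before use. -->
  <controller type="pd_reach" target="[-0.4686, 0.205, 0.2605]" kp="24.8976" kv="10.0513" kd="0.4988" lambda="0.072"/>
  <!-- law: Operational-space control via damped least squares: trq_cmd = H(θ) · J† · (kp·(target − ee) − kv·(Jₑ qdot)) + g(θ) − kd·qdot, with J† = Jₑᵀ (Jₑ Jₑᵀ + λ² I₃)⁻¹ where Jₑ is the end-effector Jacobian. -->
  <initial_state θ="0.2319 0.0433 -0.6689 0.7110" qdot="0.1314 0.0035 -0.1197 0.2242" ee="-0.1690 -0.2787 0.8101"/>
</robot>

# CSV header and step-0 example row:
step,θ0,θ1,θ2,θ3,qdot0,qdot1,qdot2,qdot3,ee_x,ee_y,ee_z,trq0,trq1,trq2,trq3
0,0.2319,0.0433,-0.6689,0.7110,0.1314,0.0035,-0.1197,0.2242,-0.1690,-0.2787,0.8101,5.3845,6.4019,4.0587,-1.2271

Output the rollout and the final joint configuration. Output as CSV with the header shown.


step,θ0,θ1,θ2,θ3,qdot0,qdot1,qdot2,qdot3,ee_x,ee_y,ee_z,trq0,trq1,trq2,trq3
1,0.2410,0.0471,-0.6748,0.7186,1.0715,0.4879,-0.6292,0.8183,-0.1704,-0.2779,0.8076,4.0399,6.1729,4.5689,-1.8332
2,0.2623,0.0568,-0.6860,0.7352,1.7786,0.8059,-0.8525,1.4130,-0.1732,-0.2752,0.8031,2.9833,5.7590,4.8017,-2.3554
3,0.2932,0.0707,-0.7009,0.7585,2.3347,1.0454,-1.1092,1.7062,-0.1771,-0.2710,0.7972,2.1346,5.2450,4.9661,-2.6632
4,0.3313,0.0874,-0.7183,0.7861,2.7520,1.1790,-1.2117,1.9747,-0.1818,-0.2655,0.7901,1.4711,4.7248,5.0245,-2.9287
5,0.3750,0.1057,-0.7374,0.8164,3.0694,1.2585,-1.3294,2.0709,-0.1870,-0.2590,0.7821,0.9491,4.2314,5.0798,-3.0857
6,0.4227,0.1247,-0.7576,0.8480,3.2958,1.2757,-1.3762,2.1362,-0.1926,-0.2518,0.7736,0.5501,3.7951,5.1099,-3.2191
7,0.4733,0.1437,-0.7786,0.8799,3.4503,1.2571,-1.4269,2.1137,-0.1984,-0.2440,0.7646,0.2474,3.4242,5.1569,-3.3023
8,0.5257,0.1621,-0.8001,0.9114,3.5416,1.2031,-1.4500,2.0645,-0.2045,-0.2359,0.7552,0.0240,3.1224,5.2103,-3.3707
9,0.5792,0.1796,-0.8219,0.9418,3.5810,1.1260,-1.4717,1.9751,-0.2106,-0.2275,0.7455,-0.1383,2.8881,5.2827,-3.4172
10,0.6328,0.1957,-0.8439,0.9708,3.5768,1.0285,-1.4833,1.8692,-0.2168,-0.2189,0.7357,-0.2536,2.7173,5.3689,-3.4541
11,0.6862,0.2102,-0.8661,0.9980,3.5371,0.9163,-1.4916,1.7476,-0.2230,-0.2103,0.7257,-0.3346,2.6056,5.4699,-3.4809
12,0.7387,0.2230,-0.8883,1.0234,3.4687,0.7918,-1.4943,1.6192,-0.2292,-0.2016,0.7155,-0.3917,2.5483,5.5822,-3.5008
13,0.7901,0.2339,-0.9106,1.0469,3.3780,0.6577,-1.4924,1.4872,-0.2354,-0.1930,0.7053,-0.4331,2.5411,5.7033,-3.5141
14,0.8400,0.2426,-0.9328,1.0683,3.2700,0.5159,-1.4849,1.3551,-0.2416,-0.1844,0.6950,-0.4652,2.5799,5.8299,-3.5211
15,0.8881,0.2492,-0.9548,1.0878,3.1492,0.3680,-1.4714,1.2249,-0.2478,-0.1758,0.6846,-0.4925,2.6614,5.9589,-3.5214
16,0.9344,0.2536,-0.9766,1.1054,3.0192,0.2153,-1.4513,1.0981,-0.2539,-0.1672,0.6742,-0.5184,2.7825,6.0873,-3.5143
17,0.9787,0.2556,-0.9981,1.1211,2.8830,0.0589,-1.4241,0.9755,-0.2600,-0.1587,0.6638,-0.5447,2.9405,6.2120,-3.4993
18,1.0209,0.2553,-1.0192,1.1349,2.7458,-0.0931,-1.4035,0.8439,-0.2660,-0.1502,0.6534,-0.5743,3.1249,6.3364,-3.4688
19,1.0611,0.2528,-1.0399,1.1468,2.6076,-0.2483,-1.3641,0.7322,-0.2720,-0.1417,0.6430,-0.6059,3.3358,6.4466,-3.4375
20,1.0991,0.2479,-1.0599,1.1571,2.4682,-0.4046,-1.3153,0.6265,-0.2779,-0.1333,0.6327,-0.6389,3.5779,6.5452,-3.3971
21,1.1351,0.2406,-1.0791,1.1659,2.3287,-0.5601,-1.2588,0.5252,-0.2837,-0.1248,0.6224,-0.6732,3.8491,6.6311,-3.3464
22,1.1690,0.2311,-1.0975,1.1731,2.1904,-0.7136,-1.1947,0.4288,-0.2894,-0.1164,0.6122,-0.7088,4.1473,6.7030,-3.2858
23,1.2009,0.2192,-1.1148,1.1790,2.0542,-0.8634,-1.1234,0.3374,-0.2950,-0.1080,0.6021,-0.7454,4.4702,6.7599,-3.2157
24,1.2307,0.2052,-1.1310,1.1835,1.9212,-1.0080,-1.0456,0.2511,-0.3006,-0.0996,0.5921,-0.7827,4.8154,6.8011,-3.1366
25,1.2586,0.1890,-1.1461,1.1867,1.7920,-1.1460,-0.9623,0.1700,-0.3060,-0.0913,0.5822,-0.8208,5.1803,6.8266,-3.0495
26,1.2845,0.1709,-1.1598,1.1887,1.6674,-1.2758,-0.8745,0.0940,-0.3113,-0.0830,0.5725,-0.8597,5.5624,6.8364,-2.9551
27,1.3087,0.1509,-1.1722,1.1897,1.5481,-1.3965,-0.7818,0.0253,-0.3165,-0.0748,0.5629,-0.8993,5.9582,6.8307,-2.8559
28,1.3311,0.1291,-1.1831,1.1898,1.4384,-1.5132,-0.6572,0.0062,-0.3216,-0.0667,0.5534,-0.9388,6.3534,6.7989,-2.7791
29,1.3519,0.1056,-1.1922,1.1896,1.3347,-1.6158,-0.5435,-0.0220,-0.3266,-0.0586,0.5441,-0.9804,6.7612,6.7606,-2.6908
30,1.3712,0.0807,-1.1995,1.1892,1.2388,-1.7077,-0.4229,-0.0324,-0.3314,-0.0506,0.5350,-1.0229,7.1704,6.7085,-2.6080
31,1.3891,0.0546,-1.2052,1.1884,1.1471,-1.7815,-0.3290,-0.0740,-0.3361,-0.0427,0.5259,-1.0683,7.5924,6.6571,-2.5016
32,1.4057,0.0274,-1.2095,1.1869,1.0608,-1.8414,-0.2430,-0.1200,-0.3407,-0.0349,0.5171,-1.1149,8.0157,6.5983,-2.3885
33,1.4210,-0.0005,-1.2125,1.1848,0.9802,-1.8883,-0.1614,-0.1641,-0.3451,-0.0272,0.5084,-1.1624,8.4353,6.5319,-2.2739
34,1.4352,-0.0291,-1.2144,1.1820,0.9056,-1.9227,-0.0843,-0.2052,-0.3495,-0.0196,0.4998,-1.2107,8.8481,6.4593,-2.1599
35,1.4483,-0.0581,-1.2152,1.1787,0.8368,-1.9447,-0.0128,-0.2436,-0.3537,-0.0121,0.4914,-1.2597,9.2516,6.3825,-2.0477
36,1.4603,-0.0873,-1.2150,1.1747,0.7739,-1.9540,0.0483,-0.2843,-0.3578,-0.0047,0.4831,-1.3097,9.6448,6.3059,-1.9360
37,1.4715,-0.1166,-1.2138,1.1701,0.7163,-1.9531,0.1058,-0.3184,-0.3618,0.0025,0.4750,-1.3591,10.0226,6.2268,-1.8306
38,1.4819,-0.1458,-1.2119,1.1651,0.6635,-1.9429,0.1587,-0.3475,-0.3656,0.0097,0.4671,-1.4077,10.3839,6.1466,-1.7313
39,1.4915,-0.1747,-1.2092,1.1597,0.6152,-1.9240,0.2054,-0.3736,-0.3693,0.0166,0.4593,-1.4551,10.7279,6.0670,-1.6374
40,1.5004,-0.2034,-1.2059,1.1539,0.5710,-1.8973,0.2461,-0.3970,-0.3728,0.0235,0.4517,-1.5009,11.0535,5.9889,-1.5493
41,1.5087,-0.2316,-1.2020,1.1477,0.5304,-1.8640,0.2810,-0.4175,-0.3762,0.0302,0.4443,-1.5445,11.3600,5.9129,-1.4675
42,1.5164,-0.2592,-1.1976,1.1413,0.4931,-1.8251,0.3105,-0.4352,-0.3794,0.0367,0.4370,,,,
# final θ (rad): 1.5164 -0.2592 -1.1976 1.1413


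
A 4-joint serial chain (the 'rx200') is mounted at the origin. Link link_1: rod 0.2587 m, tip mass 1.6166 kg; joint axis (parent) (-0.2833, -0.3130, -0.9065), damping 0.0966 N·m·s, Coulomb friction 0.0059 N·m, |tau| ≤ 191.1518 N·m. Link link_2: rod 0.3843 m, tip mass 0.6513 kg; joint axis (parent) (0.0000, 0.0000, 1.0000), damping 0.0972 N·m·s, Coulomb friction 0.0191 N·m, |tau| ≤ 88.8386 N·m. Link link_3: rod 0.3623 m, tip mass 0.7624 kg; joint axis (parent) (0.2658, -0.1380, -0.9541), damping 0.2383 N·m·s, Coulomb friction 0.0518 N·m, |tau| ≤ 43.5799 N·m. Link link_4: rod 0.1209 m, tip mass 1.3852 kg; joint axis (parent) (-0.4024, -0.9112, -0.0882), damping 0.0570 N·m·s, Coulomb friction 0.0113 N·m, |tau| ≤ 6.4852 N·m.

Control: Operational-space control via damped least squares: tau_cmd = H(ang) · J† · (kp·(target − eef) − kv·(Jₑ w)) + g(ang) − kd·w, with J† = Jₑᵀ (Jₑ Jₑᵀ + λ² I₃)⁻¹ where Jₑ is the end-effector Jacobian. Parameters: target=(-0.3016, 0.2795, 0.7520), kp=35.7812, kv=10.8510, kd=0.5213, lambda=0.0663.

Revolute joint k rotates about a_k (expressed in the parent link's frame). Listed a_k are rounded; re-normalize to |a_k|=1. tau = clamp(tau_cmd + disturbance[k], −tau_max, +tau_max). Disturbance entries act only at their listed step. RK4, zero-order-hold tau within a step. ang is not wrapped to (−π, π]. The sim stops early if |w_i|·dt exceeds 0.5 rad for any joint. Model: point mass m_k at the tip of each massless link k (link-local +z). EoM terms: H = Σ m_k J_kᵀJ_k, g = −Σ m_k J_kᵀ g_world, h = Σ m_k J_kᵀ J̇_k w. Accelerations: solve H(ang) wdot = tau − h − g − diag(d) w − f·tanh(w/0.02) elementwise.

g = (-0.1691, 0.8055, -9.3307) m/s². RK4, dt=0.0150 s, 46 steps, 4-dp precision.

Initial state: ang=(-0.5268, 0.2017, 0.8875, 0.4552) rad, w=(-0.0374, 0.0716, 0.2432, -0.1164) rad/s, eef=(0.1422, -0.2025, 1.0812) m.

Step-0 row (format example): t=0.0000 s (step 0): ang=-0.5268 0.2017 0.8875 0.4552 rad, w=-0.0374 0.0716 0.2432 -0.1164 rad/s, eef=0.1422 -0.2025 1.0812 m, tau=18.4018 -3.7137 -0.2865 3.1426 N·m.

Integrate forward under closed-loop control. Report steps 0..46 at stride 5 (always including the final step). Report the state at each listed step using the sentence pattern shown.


t=0.0750 s (step 5): ang=-0.4994 0.1578 0.8641 0.5952 rad, w=1.1137 1.4322 -0.9501 3.2344 rad/s, eef=0.1141 -0.1812 1.0818 m, tau=7.7193 -2.6008 0.1209 -0.1564 N·m.
t=0.1500 s (step 10): ang=-0.4147 0.0883 0.8483 0.7653 rad, w=1.0246 -3.7077 1.1913 1.0554 rad/s, eef=0.0581 -0.1398 1.0818 m, tau=4.5138 0.8059 -0.7560 0.2799 N·m.
t=0.2250 s (step 15): ang=-0.2928 0.0408 0.8500 0.9184 rad, w=1.8273 -0.2787 -0.0344 1.9348 rad/s, eef=-0.0041 -0.0867 1.0772 m, tau=1.1098 -0.4445 -0.1769 -0.8035 N·m.
t=0.3000 s (step 20): ang=-0.1498 0.0211 0.8593 1.0457 rad, w=1.9745 -0.0984 0.1562 1.5248 rad/s, eef=-0.0623 -0.0259 1.0675 m, tau=-1.2051 -0.0510 -0.2819 -1.0472 N·m.
t=0.3750 s (step 25): ang=-0.0018 0.0230 0.8720 1.1481 rad, w=1.9477 0.1396 0.1666 1.2261 rad/s, eef=-0.1108 0.0376 1.0534 m, tau=-3.1556 0.2282 -0.3301 -1.2173 N·m.
t=0.4500 s (step 30): ang=0.1387 0.0414 0.8831 1.2320 rad, w=1.7803 0.3359 0.1217 1.0263 rad/s, eef=-0.1474 0.0987 1.0364 m, tau=-4.5898 0.4157 -0.3548 -1.3169 N·m.
t=0.5250 s (step 35): ang=0.2631 0.0713 0.8898 1.3041 rad, w=1.5282 0.4499 0.0546 0.9075 rad/s, eef=-0.1726 0.1532 1.0181 m, tau=-5.4684 0.5353 -0.3559 -1.3662 N·m.
t=0.6000 s (step 40): ang=0.3673 0.1075 0.8920 1.3695 rad, w=1.2501 0.5074 0.0095 0.8446 rad/s, eef=-0.1888 0.1987 1.0000 m, tau=-5.8738 0.5930 -0.3535 -1.3828 N·m.
t=0.6750 s (step 45): ang=0.4510 0.1467 0.8924 1.4314 rad, w=0.9886 0.5331 -0.0035 0.8082 rad/s, eef=-0.1984 0.2346 0.9832 m, tau=-5.9560 0.6051 -0.3570 -1.3764 N·m.
t=0.6900 s (step 46): ang=0.4655 0.1547 0.8924 1.4435 rad, w=0.9408 0.5358 -0.0130 0.8024 rad/s, eef=-0.1998 0.2407 0.9801 m.


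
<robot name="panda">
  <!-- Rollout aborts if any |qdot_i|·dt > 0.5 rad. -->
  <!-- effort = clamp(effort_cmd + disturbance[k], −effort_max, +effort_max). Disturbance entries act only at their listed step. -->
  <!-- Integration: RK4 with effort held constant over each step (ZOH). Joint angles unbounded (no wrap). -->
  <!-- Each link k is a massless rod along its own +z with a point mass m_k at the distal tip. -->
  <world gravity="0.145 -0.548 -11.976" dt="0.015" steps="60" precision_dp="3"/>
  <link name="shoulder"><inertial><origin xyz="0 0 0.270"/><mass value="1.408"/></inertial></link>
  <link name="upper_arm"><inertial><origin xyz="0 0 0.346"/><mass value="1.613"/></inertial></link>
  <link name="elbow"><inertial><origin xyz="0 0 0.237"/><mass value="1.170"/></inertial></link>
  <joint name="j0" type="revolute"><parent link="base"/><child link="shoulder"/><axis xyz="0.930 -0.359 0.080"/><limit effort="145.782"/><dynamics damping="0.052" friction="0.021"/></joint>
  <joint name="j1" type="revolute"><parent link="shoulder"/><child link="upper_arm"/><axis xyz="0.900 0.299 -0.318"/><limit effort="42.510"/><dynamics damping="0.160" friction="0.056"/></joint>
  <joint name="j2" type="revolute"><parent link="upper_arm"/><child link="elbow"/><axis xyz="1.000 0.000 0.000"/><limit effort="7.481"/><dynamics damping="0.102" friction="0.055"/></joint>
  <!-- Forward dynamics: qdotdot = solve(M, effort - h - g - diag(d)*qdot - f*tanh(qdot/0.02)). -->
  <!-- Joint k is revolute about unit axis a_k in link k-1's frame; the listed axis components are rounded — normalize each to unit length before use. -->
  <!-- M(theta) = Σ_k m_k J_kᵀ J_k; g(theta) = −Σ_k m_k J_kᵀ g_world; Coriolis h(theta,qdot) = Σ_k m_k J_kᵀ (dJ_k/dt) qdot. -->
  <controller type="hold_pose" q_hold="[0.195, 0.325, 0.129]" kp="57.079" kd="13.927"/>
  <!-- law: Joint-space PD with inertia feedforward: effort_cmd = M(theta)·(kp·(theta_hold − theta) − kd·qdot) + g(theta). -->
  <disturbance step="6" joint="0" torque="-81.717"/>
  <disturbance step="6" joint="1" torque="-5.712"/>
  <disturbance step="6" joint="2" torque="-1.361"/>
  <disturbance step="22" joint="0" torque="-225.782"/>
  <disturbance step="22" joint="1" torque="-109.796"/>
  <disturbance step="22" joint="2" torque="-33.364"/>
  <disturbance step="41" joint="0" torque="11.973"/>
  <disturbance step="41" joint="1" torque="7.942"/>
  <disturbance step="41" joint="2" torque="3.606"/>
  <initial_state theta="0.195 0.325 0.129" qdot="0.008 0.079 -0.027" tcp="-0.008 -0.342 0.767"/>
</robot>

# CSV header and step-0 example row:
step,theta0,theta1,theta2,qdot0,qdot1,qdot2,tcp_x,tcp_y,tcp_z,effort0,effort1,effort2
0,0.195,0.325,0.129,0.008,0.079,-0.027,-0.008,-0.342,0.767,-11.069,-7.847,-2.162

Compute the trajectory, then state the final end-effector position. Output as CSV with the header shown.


step,theta0,theta1,theta2,qdot0,qdot1,qdot2,tcp_x,tcp_y,tcp_z,effort0,effort1,effort2
1,0.195,0.326,0.129,0.008,0.053,-0.000,-0.008,-0.343,0.767,-10.947,-7.753,-2.145
2,0.195,0.327,0.129,0.008,0.036,0.003,-0.008,-0.343,0.767,-10.839,-7.671,-2.124
3,0.195,0.327,0.129,0.008,0.022,0.004,-0.008,-0.344,0.766,-10.745,-7.600,-2.104
4,0.195,0.327,0.129,0.008,0.013,0.003,-0.008,-0.344,0.766,-10.663,-7.541,-2.087
5,0.196,0.327,0.129,0.007,0.006,0.002,-0.008,-0.344,0.766,-10.592,-7.492,-2.073
6,0.196,0.328,0.129,0.005,0.002,0.001,-0.008,-0.344,0.766,-92.247,-13.164,-3.423
7,0.178,0.346,0.144,-2.353,2.511,1.904,-0.002,-0.343,0.765,7.346,-6.132,-1.750
8,0.147,0.380,0.168,-1.861,2.000,1.341,0.009,-0.341,0.762,5.061,-6.150,-1.774
9,0.122,0.407,0.185,-1.435,1.548,0.925,0.017,-0.338,0.759,3.029,-6.252,-1.810
10,0.103,0.427,0.196,-1.071,1.156,0.615,0.023,-0.337,0.758,1.235,-6.399,-1.851
11,0.089,0.442,0.204,-0.763,0.823,0.383,0.028,-0.335,0.756,-0.340,-6.564,-1.891
12,0.080,0.452,0.208,-0.508,0.546,0.206,0.031,-0.334,0.755,-1.715,-6.728,-1.928
13,0.074,0.459,0.210,-0.297,0.317,0.069,0.033,-0.333,0.755,-2.914,-6.883,-1.961
14,0.071,0.462,0.210,-0.126,0.129,-0.020,0.034,-0.332,0.755,-3.957,-7.021,-1.993
15,0.070,0.463,0.210,0.008,-0.029,-0.049,0.034,-0.332,0.755,-4.861,-7.145,-2.037
16,0.071,0.461,0.209,0.109,-0.139,-0.082,0.034,-0.332,0.755,-5.637,-7.269,-2.075
17,0.073,0.459,0.207,0.187,-0.224,-0.108,0.033,-0.332,0.756,-6.309,-7.373,-2.106
18,0.076,0.455,0.206,0.246,-0.287,-0.128,0.032,-0.332,0.756,-6.892,-7.457,-2.131
19,0.080,0.450,0.204,0.290,-0.333,-0.143,0.031,-0.332,0.757,-7.396,-7.525,-2.151
20,0.085,0.445,0.201,0.320,-0.365,-0.154,0.029,-0.333,0.757,-7.832,-7.578,-2.167
21,0.090,0.439,0.199,0.341,-0.385,-0.161,0.028,-0.333,0.758,-8.209,-7.619,-2.179
22,0.095,0.434,0.197,0.352,-0.396,-0.165,0.026,-0.334,0.758,-145.782,-42.510,-7.481
23,0.076,0.445,0.225,-2.917,1.986,3.848,0.031,-0.331,0.756,21.060,-0.017,-1.063
24,0.037,0.471,0.274,-2.202,1.495,2.714,0.040,-0.324,0.752,16.816,-0.875,-1.280
25,0.009,0.491,0.308,-1.600,1.065,1.865,0.046,-0.319,0.749,13.093,-1.750,-1.464
26,-0.012,0.504,0.331,-1.097,0.701,1.222,0.050,-0.315,0.747,9.840,-2.590,-1.617
27,-0.025,0.512,0.346,-0.683,0.399,0.730,0.053,-0.312,0.746,7.007,-3.366,-1.742
28,-0.033,0.516,0.354,-0.346,0.154,0.350,0.055,-0.310,0.745,4.543,-4.063,-1.844
29,-0.036,0.517,0.357,-0.075,-0.041,0.052,0.055,-0.308,0.746,2.404,-4.681,-1.926
30,-0.035,0.515,0.356,0.133,-0.191,-0.142,0.055,-0.308,0.746,0.555,-5.239,-2.012
31,-0.032,0.512,0.353,0.296,-0.309,-0.282,0.055,-0.308,0.747,-1.045,-5.718,-2.087
32,-0.027,0.506,0.348,0.420,-0.398,-0.388,0.053,-0.308,0.748,-2.430,-6.125,-2.149
33,-0.020,0.500,0.341,0.513,-0.463,-0.466,0.052,-0.309,0.749,-3.628,-6.468,-2.200
34,-0.012,0.493,0.334,0.581,-0.508,-0.522,0.050,-0.310,0.750,-4.665,-6.755,-2.241
35,-0.002,0.485,0.326,0.626,-0.537,-0.560,0.048,-0.312,0.751,-5.561,-6.992,-2.273
36,0.007,0.477,0.317,0.654,-0.554,-0.582,0.045,-0.313,0.752,-6.333,-7.187,-2.300
37,0.017,0.468,0.308,0.668,-0.560,-0.591,0.043,-0.315,0.753,-6.999,-7.345,-2.320
38,0.027,0.460,0.300,0.671,-0.559,-0.590,0.040,-0.317,0.754,-7.572,-7.472,-2.335
39,0.037,0.452,0.291,0.665,-0.550,-0.582,0.038,-0.318,0.755,-8.064,-7.572,-2.346
40,0.047,0.443,0.282,0.652,-0.537,-0.567,0.035,-0.320,0.756,-8.485,-7.650,-2.353
41,0.057,0.436,0.274,0.633,-0.520,-0.547,0.033,-0.322,0.757,3.129,0.233,1.249
42,0.066,0.428,0.272,0.626,-0.504,0.242,0.030,-0.325,0.757,-11.747,-9.471,-3.137
43,0.075,0.421,0.274,0.601,-0.463,0.013,0.027,-0.328,0.756,-11.640,-9.253,-3.006
44,0.084,0.414,0.273,0.572,-0.439,-0.109,0.024,-0.331,0.756,-11.538,-9.058,-2.911
45,0.092,0.407,0.271,0.541,-0.418,-0.191,0.022,-0.334,0.755,-11.440,-8.882,-2.830
46,0.100,0.401,0.267,0.509,-0.396,-0.249,0.020,-0.336,0.755,-11.346,-8.723,-2.758
47,0.108,0.396,0.263,0.477,-0.374,-0.289,0.017,-0.338,0.755,-11.257,-8.579,-2.694
48,0.115,0.390,0.259,0.446,-0.353,-0.315,0.015,-0.339,0.755,-11.173,-8.450,-2.638
49,0.121,0.385,0.254,0.415,-0.332,-0.330,0.014,-0.341,0.756,-11.093,-8.333,-2.587
50,0.127,0.380,0.249,0.385,-0.312,-0.336,0.012,-0.342,0.756,-11.018,-8.228,-2.542
51,0.133,0.376,0.244,0.357,-0.292,-0.335,0.010,-0.343,0.756,-10.948,-8.133,-2.502
52,0.138,0.371,0.239,0.329,-0.273,-0.330,0.009,-0.344,0.757,-10.881,-8.047,-2.466
53,0.142,0.367,0.234,0.304,-0.254,-0.321,0.007,-0.344,0.757,-10.819,-7.970,-2.433
54,0.147,0.364,0.229,0.279,-0.236,-0.310,0.006,-0.345,0.757,-10.761,-7.900,-2.404
55,0.151,0.360,0.225,0.257,-0.220,-0.296,0.005,-0.345,0.758,-10.707,-7.837,-2.378
56,0.154,0.357,0.220,0.235,-0.203,-0.282,0.004,-0.346,0.758,-10.657,-7.781,-2.354
57,0.158,0.354,0.216,0.215,-0.188,-0.267,0.003,-0.346,0.758,-10.610,-7.730,-2.333
58,0.161,0.352,0.212,0.197,-0.174,-0.252,0.002,-0.346,0.759,-10.567,-7.684,-2.313
59,0.164,0.349,0.209,0.179,-0.160,-0.237,0.001,-0.346,0.759,-10.527,-7.643,-2.296
60,0.166,0.347,0.205,0.164,-0.147,-0.223,-0.000,-0.347,0.760,,,
# final tcp position (m): -0.000 -0.347 0.760


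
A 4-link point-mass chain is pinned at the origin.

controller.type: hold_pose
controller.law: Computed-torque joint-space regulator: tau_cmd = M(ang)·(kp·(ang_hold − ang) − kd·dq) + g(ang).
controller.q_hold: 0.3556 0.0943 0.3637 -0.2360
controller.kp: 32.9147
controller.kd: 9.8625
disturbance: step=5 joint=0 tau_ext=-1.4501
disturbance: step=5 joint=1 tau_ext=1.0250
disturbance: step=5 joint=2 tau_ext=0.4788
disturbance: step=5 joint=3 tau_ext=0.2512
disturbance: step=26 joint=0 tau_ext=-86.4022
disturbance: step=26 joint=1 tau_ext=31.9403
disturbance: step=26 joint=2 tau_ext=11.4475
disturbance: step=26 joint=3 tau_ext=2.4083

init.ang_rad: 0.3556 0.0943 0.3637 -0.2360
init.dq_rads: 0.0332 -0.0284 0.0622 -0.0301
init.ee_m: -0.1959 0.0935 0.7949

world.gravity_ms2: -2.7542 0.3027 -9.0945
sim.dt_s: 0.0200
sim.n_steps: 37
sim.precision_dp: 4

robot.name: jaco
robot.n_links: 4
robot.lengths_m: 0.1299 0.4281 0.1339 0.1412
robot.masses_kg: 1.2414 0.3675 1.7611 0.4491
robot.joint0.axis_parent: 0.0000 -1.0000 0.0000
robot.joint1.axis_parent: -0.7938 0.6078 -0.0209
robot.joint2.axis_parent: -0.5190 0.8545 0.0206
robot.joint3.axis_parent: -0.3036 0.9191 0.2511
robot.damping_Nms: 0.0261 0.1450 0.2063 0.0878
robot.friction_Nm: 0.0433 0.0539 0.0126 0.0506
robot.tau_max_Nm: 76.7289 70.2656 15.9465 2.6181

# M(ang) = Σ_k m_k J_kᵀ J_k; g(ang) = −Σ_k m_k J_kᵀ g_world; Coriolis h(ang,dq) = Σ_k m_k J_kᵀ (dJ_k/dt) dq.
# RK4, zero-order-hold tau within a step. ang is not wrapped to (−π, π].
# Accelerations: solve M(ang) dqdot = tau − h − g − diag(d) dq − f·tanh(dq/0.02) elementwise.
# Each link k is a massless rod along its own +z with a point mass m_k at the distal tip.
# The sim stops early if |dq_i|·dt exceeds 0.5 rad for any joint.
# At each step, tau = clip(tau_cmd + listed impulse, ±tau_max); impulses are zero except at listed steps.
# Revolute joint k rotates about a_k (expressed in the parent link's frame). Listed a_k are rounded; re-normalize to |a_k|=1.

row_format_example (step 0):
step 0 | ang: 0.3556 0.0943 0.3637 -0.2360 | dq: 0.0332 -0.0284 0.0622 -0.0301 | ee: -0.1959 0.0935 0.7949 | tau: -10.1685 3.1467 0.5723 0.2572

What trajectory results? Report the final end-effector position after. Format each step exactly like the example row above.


step 1 | ang: 0.3561 0.0940 0.3636 -0.2349 | dq: 0.0257 -0.0224 0.0519 -0.0492 | ee: -0.1964 0.0934 0.7948 | tau: -10.1084 3.1052 0.5621 0.2556
step 2 | ang: 0.3565 0.0938 0.3633 -0.2340 | dq: 0.0197 -0.0182 0.0474 -0.0623 | ee: -0.1968 0.0933 0.7948 | tau: -10.0547 3.0686 0.5529 0.2538
step 3 | ang: 0.3568 0.0936 0.3630 -0.2333 | dq: 0.0149 -0.0152 0.0463 -0.0717 | ee: -0.1970 0.0932 0.7947 | tau: -10.0071 3.0364 0.5446 0.2522
step 4 | ang: 0.3570 0.0935 0.3626 -0.2328 | dq: 0.0111 -0.0130 0.0469 -0.0780 | ee: -0.1973 0.0931 0.7947 | tau: -9.9652 3.0079 0.5371 0.2505
step 5 | ang: 0.3572 0.0935 0.3623 -0.2324 | dq: 0.0081 -0.0113 0.0483 -0.0821 | ee: -0.1974 0.0930 0.7947 | tau: -11.3786 4.0077 1.0092 0.5002
step 6 | ang: 0.3573 0.0934 0.3623 -0.2268 | dq: 0.0066 -0.0162 0.0995 0.3982 | ee: -0.1968 0.0932 0.7948 | tau: -9.5973 2.7487 0.4238 0.1979
step 7 | ang: 0.3574 0.0931 0.3648 -0.2228 | dq: 0.0016 -0.0142 0.1267 0.0703 | ee: -0.1959 0.0935 0.7948 | tau: -9.6026 2.7456 0.4299 0.2125
step 8 | ang: 0.3574 0.0928 0.3672 -0.2225 | dq: -0.0048 0.0035 0.0157 0.1234 | ee: -0.1954 0.0937 0.7948 | tau: -9.6095 2.7473 0.4346 0.2144
step 9 | ang: 0.3573 0.0928 0.3682 -0.2219 | dq: -0.0070 0.0091 -0.0232 0.1166 | ee: -0.1950 0.0938 0.7948 | tau: -9.6181 2.7539 0.4385 0.2165
step 10 | ang: 0.3572 0.0928 0.3689 -0.2218 | dq: -0.0077 0.0111 -0.0396 0.1017 | ee: -0.1948 0.0939 0.7948 | tau: -9.6266 2.7609 0.4414 0.2183
step 11 | ang: 0.3571 0.0928 0.3693 -0.2219 | dq: -0.0078 0.0118 -0.0488 0.0893 | ee: -0.1946 0.0940 0.7948 | tau: -9.6347 2.7678 0.4440 0.2199
step 12 | ang: 0.3570 0.0929 0.3695 -0.2222 | dq: -0.0077 0.0120 -0.0547 0.0805 | ee: -0.1945 0.0940 0.7948 | tau: -9.6424 2.7744 0.4465 0.2212
step 13 | ang: 0.3569 0.0930 0.3697 -0.2227 | dq: -0.0074 0.0120 -0.0587 0.0746 | ee: -0.1944 0.0941 0.7948 | tau: -9.6495 2.7805 0.4488 0.2224
step 14 | ang: 0.3568 0.0930 0.3698 -0.2233 | dq: -0.0071 0.0118 -0.0614 0.0709 | ee: -0.1943 0.0941 0.7949 | tau: -9.6559 2.7862 0.4509 0.2235
step 15 | ang: 0.3567 0.0930 0.3698 -0.2239 | dq: -0.0068 0.0116 -0.0634 0.0686 | ee: -0.1943 0.0941 0.7949 | tau: -9.6618 2.7913 0.4528 0.2245
step 16 | ang: 0.3566 0.0931 0.3699 -0.2246 | dq: -0.0064 0.0113 -0.0648 0.0673 | ee: -0.1943 0.0941 0.7949 | tau: -9.6670 2.7959 0.4547 0.2253
step 17 | ang: 0.3566 0.0931 0.3699 -0.2253 | dq: -0.0060 0.0110 -0.0658 0.0668 | ee: -0.1943 0.0941 0.7949 | tau: -9.6717 2.8000 0.4563 0.2262
step 18 | ang: 0.3565 0.0931 0.3698 -0.2260 | dq: -0.0057 0.0108 -0.0665 0.0666 | ee: -0.1944 0.0941 0.7949 | tau: -9.6758 2.8036 0.4579 0.2269
step 19 | ang: 0.3564 0.0932 0.3698 -0.2266 | dq: -0.0054 0.0106 -0.0669 0.0668 | ee: -0.1944 0.0941 0.7949 | tau: -9.6795 2.8069 0.4593 0.2276
step 20 | ang: 0.3564 0.0932 0.3697 -0.2273 | dq: -0.0052 0.0104 -0.0672 0.0672 | ee: -0.1945 0.0940 0.7949 | tau: -9.6827 2.8097 0.4606 0.2283
step 21 | ang: 0.3563 0.0932 0.3697 -0.2280 | dq: -0.0049 0.0102 -0.0674 0.0677 | ee: -0.1945 0.0940 0.7949 | tau: -9.6856 2.8122 0.4617 0.2289
step 22 | ang: 0.3563 0.0932 0.3696 -0.2287 | dq: -0.0047 0.0100 -0.0674 0.0683 | ee: -0.1946 0.0940 0.7949 | tau: -9.6880 2.8145 0.4628 0.2295
step 23 | ang: 0.3562 0.0932 0.3696 -0.2293 | dq: -0.0045 0.0099 -0.0674 0.0690 | ee: -0.1946 0.0940 0.7949 | tau: -9.6902 2.8164 0.4638 0.2301
step 24 | ang: 0.3562 0.0932 0.3695 -0.2300 | dq: -0.0043 0.0098 -0.0673 0.0697 | ee: -0.1947 0.0939 0.7949 | tau: -9.6920 2.8181 0.4647 0.2306
step 25 | ang: 0.3562 0.0932 0.3695 -0.2306 | dq: -0.0042 0.0097 -0.0672 0.0704 | ee: -0.1948 0.0939 0.7948 | tau: -9.6936 2.8195 0.4656 0.2311
step 26 | ang: 0.3561 0.0933 0.3694 -0.2312 | dq: -0.0041 0.0096 -0.0671 0.0711 | ee: -0.1948 0.0939 0.7948 | tau: -76.7289 34.7611 11.9138 2.6181
step 27 | ang: 0.3454 0.0920 0.3750 -0.2407 | dq: -1.0837 -0.1086 0.4152 -0.7293 | ee: -0.1867 0.0936 0.7966 | tau: 4.1391 -3.7790 -1.8897 -0.2724
step 28 | ang: 0.3256 0.0908 0.3770 -0.2461 | dq: -0.8814 -0.0337 -0.0360 -0.0735 | ee: -0.1717 0.0931 0.8000 | tau: 2.5583 -3.0246 -1.6115 -0.2220
step 29 | ang: 0.3099 0.0904 0.3749 -0.2454 | dq: -0.6901 -0.0217 -0.0563 -0.0491 | ee: -0.1597 0.0926 0.8027 | tau: 1.1154 -2.3383 -1.3662 -0.1647
step 30 | ang: 0.2977 0.0902 0.3729 -0.2447 | dq: -0.5234 -0.0171 -0.0330 -0.0633 | ee: -0.1504 0.0922 0.8046 | tau: -0.1971 -1.7170 -1.1457 -0.1130
step 31 | ang: 0.2886 0.0900 0.3714 -0.2443 | dq: -0.3803 -0.0143 -0.0045 -0.0771 | ee: -0.1434 0.0920 0.8060 | tau: -1.3871 -1.1554 -0.9471 -0.0668
step 32 | ang: 0.2822 0.0899 0.3704 -0.2440 | dq: -0.2592 -0.0118 0.0183 -0.0841 | ee: -0.1385 0.0918 0.8069 | tau: -2.4626 -0.6483 -0.7679 -0.0255
step 33 | ang: 0.2780 0.0899 0.3697 -0.2438 | dq: -0.1578 -0.0092 0.0340 -0.0856 | ee: -0.1352 0.0917 0.8075 | tau: -3.4315 -0.1910 -0.6063 0.0114
step 34 | ang: 0.2756 0.0899 0.3693 -0.2435 | dq: -0.0735 -0.0069 0.0449 -0.0845 | ee: -0.1334 0.0917 0.8079 | tau: -4.3013 0.2200 -0.4611 0.0443
step 35 | ang: 0.2748 0.0900 0.3690 -0.2432 | dq: -0.0044 -0.0049 0.0516 -0.0819 | ee: -0.1327 0.0917 0.8080 | tau: -5.0786 0.5885 -0.3311 0.0736
step 36 | ang: 0.2752 0.0901 0.3688 -0.2429 | dq: 0.0491 -0.0030 0.0469 -0.0775 | ee: -0.1330 0.0917 0.8079 | tau: -5.7572 0.9176 -0.2149 0.0996
step 37 | ang: 0.2766 0.0902 0.3685 -0.2424 | dq: 0.0914 -0.0020 0.0436 -0.0763 | ee: -0.1341 0.0917 0.8078
final ee position (m): -0.1341 0.0917 0.8078
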